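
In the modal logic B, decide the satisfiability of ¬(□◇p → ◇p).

Unsatisfiable (every branch closes)

1. ¬(□◇p → ◇p), u
2. □◇p, u
3. ¬◇p, u
4. ◇p, u
5. ¬p, u
6. p, v
7. ◇p, v
8. ¬p, v
Accessibility: uRu, uRv, vRu, vRv
Branch closes: p and ¬p both at v.
All branches of the tableau close; one closing branch shown above.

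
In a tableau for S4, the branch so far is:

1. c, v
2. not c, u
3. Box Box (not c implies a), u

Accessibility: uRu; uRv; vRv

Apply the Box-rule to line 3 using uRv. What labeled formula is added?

Box (not c implies a), v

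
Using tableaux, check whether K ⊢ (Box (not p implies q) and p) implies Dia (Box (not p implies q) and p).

Not valid

Tableau for the negation not ((Box (not p implies q) and p) implies Dia (Box (not p implies q) and p)):
1. not ((Box (not p implies q) and p) implies Dia (Box (not p implies q) and p)), u
2. Box (not p implies q) and p, u
3. not Dia (Box (not p implies q) and p), u
4. Box (not p implies q), u
5. p, u
The negation has an open branch (countermodel exists).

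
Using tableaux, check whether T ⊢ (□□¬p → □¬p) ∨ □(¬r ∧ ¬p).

Yes, valid

Tableau for the negation ¬((□□¬p → □¬p) ∨ □(¬r ∧ ¬p)):
1. ¬((□□¬p → □¬p) ∨ □(¬r ∧ ¬p)), w0
2. ¬(□□¬p → □¬p), w0   [¬∨-rule on 1]
3. ¬□(¬r ∧ ¬p), w0   [¬∨-rule on 1]
4. □□¬p, w0   [¬→-rule on 2]
5. ¬□¬p, w0   [¬→-rule on 2]
6. □¬p, w0   [□-rule on 4 via w0Rw0]
7. ¬p, w0   [□-rule on 6 via w0Rw0]
8. ¬(¬r ∧ ¬p), w1   [¬□-rule on 3: fresh world w1, w0Rw1]
9. □¬p, w1   [□-rule on 4 via w0Rw1]
10. ¬p, w1   [□-rule on 6 via w0Rw1]
11. r, w1   [¬∧-rule on 8 (branches; this branch)]
12. p, w2   [¬□-rule on 5: fresh world w2, w0Rw2]
13. □¬p, w2   [□-rule on 4 via w0Rw2]
14. ¬p, w2   [□-rule on 6 via w0Rw2]
Accessibility: w0Rw0, w0Rw1, w0Rw2, w1Rw1, w2Rw2
Branch closes: p and ¬p both at w2.
All branches of the negation close; one closing branch shown above.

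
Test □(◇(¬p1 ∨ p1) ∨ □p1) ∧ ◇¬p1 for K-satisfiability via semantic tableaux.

Satisfiable (open branch found)

1. □(◇(¬p1 ∨ p1) ∨ □p1) ∧ ◇¬p1, u
2. □(◇(¬p1 ∨ p1) ∨ □p1), u
3. ◇¬p1, u
4. ¬p1, v
5. ◇(¬p1 ∨ p1) ∨ □p1, v
6. □p1, v
Accessibility: uRv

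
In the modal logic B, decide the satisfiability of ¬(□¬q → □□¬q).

1. ¬(□¬q → □□¬q), 0
2. □¬q, 0
3. ¬□□¬q, 0
4. ¬q, 0
5. ¬□¬q, 1
6. ¬q, 1
7. q, 2
Accessibility: 0R0, 0R1, 1R0, 1R1, 1R2, 2R1, 2R2

Yes, satisfiable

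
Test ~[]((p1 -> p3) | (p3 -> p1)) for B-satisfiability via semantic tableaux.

Unsatisfiable (every branch closes)

1. ~[]((p1 -> p3) | (p3 -> p1)), w0
2. ~((p1 -> p3) | (p3 -> p1)), w1   [~[]-rule on 1: fresh world w1, w0Rw1]
3. ~(p1 -> p3), w1   [~|-rule on 2]
4. ~(p3 -> p1), w1   [~|-rule on 2]
5. p1, w1   [~->-rule on 3]
6. ~p3, w1   [~->-rule on 3]
7. p3, w1   [~->-rule on 4]
8. ~p1, w1   [~->-rule on 4]
Accessibility: w0Rw0, w0Rw1, w1Rw0, w1Rw1
Branch closes: p3 and ~p3 both at w1.
Every branch closes; the branch above is one of them.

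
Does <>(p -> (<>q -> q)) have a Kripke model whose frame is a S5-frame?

1. <>(p -> (<>q -> q)), w0
2. p -> (<>q -> q), w1
3. <>q -> q, w1
4. q, w1
Accessibility: w0Rw0, w0Rw1, w1Rw0, w1Rw1

Yes, satisfiable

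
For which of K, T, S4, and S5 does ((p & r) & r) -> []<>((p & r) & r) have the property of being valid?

S5

S5-tableau for the negation ~(((p & r) & r) -> []<>((p & r) & r)):
1. ~(((p & r) & r) -> []<>((p & r) & r)), w0
2. (p & r) & r, w0
3. ~[]<>((p & r) & r), w0
4. p & r, w0
5. r, w0
6. p, w0
7. ~<>((p & r) & r), w1
8. ~((p & r) & r), w0
9. ~((p & r) & r), w1
10. ~(p & r), w0
11. ~r, w1
12. ~r, w0
Accessibility: w0Rw0, w0Rw1, w1Rw0, w1Rw1
Branch closes: r and ~r both at w0.
Every branch closes (one shown): valid in S5.
S4-tableau for the negation ~(((p & r) & r) -> []<>((p & r) & r)):
1. ~(((p & r) & r) -> []<>((p & r) & r)), w0
2. (p & r) & r, w0
3. ~[]<>((p & r) & r), w0
4. p & r, w0
5. r, w0
6. p, w0
7. ~<>((p & r) & r), w1
8. ~((p & r) & r), w1
9. ~r, w1
Accessibility: w0Rw0, w0Rw1, w1Rw1
Complete open branch: countermodel on an S4-frame, so not valid in S4, nor in K, T (the same frame is also a K-frame and a T-frame).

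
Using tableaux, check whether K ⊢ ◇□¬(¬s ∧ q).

Not valid

Tableau for the negation ¬◇□¬(¬s ∧ q):
1. ¬◇□¬(¬s ∧ q), u
The negation has an open branch (countermodel exists).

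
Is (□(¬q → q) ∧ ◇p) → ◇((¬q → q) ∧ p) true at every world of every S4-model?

Valid in S4

Tableau for the negation ¬((□(¬q → q) ∧ ◇p) → ◇((¬q → q) ∧ p)):
1. ¬((□(¬q → q) ∧ ◇p) → ◇((¬q → q) ∧ p)), w0
2. □(¬q → q) ∧ ◇p, w0
3. ¬◇((¬q → q) ∧ p), w0
4. □(¬q → q), w0
5. ◇p, w0
6. ¬((¬q → q) ∧ p), w0
7. ¬q → q, w0
8. ¬p, w0
9. q, w0
10. p, w1
11. ¬((¬q → q) ∧ p), w1
12. ¬q → q, w1
13. ¬(¬q → q), w1
14. ¬q, w1
15. q, w1
Accessibility: w0Rw0, w0Rw1, w1Rw1
Branch closes: q and ¬q both at w1.
Every branch of the negation's tableau closes; the branch above is one of them.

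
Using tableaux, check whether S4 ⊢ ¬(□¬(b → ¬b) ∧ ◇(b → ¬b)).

Valid

Tableau for the negation □¬(b → ¬b) ∧ ◇(b → ¬b):
1. □¬(b → ¬b) ∧ ◇(b → ¬b), 0
2. □¬(b → ¬b), 0
3. ◇(b → ¬b), 0
4. ¬(b → ¬b), 0
5. b, 0
6. b → ¬b, 1
7. ¬(b → ¬b), 1
8. b, 1
9. ¬b, 1
Accessibility: 0R0, 0R1, 1R1
Branch closes: b and ¬b both at 1.
All branches of the negation close; one closing branch shown above.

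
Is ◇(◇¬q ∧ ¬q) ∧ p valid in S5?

Not valid

Tableau for the negation ¬(◇(◇¬q ∧ ¬q) ∧ p):
1. ¬(◇(◇¬q ∧ ¬q) ∧ p), u
2. ¬p, u
Accessibility: uRu
The negation has an open branch (countermodel exists).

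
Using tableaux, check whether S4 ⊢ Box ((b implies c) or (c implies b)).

Valid

Tableau for the negation not Box ((b implies c) or (c implies b)):
1. not Box ((b implies c) or (c implies b)), w0
2. not ((b implies c) or (c implies b)), w1   [neg-Box-rule on 1: fresh world w1, w0Rw1]
3. not (b implies c), w1   [neg-or-rule on 2]
4. not (c implies b), w1   [neg-or-rule on 2]
5. b, w1   [neg-implies-rule on 3]
6. not c, w1   [neg-implies-rule on 3]
7. c, w1   [neg-implies-rule on 4]
8. not b, w1   [neg-implies-rule on 4]
Accessibility: w0Rw0, w0Rw1, w1Rw1
Branch closes: c and not c both at w1.
Every branch of the negation's tableau closes; the branch above is one of them.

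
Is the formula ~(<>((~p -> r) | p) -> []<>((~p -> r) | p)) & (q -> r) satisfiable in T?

Satisfiable (open branch found)

1. ~(<>((~p -> r) | p) -> []<>((~p -> r) | p)) & (q -> r), 0
2. ~(<>((~p -> r) | p) -> []<>((~p -> r) | p)), 0
3. q -> r, 0
4. <>((~p -> r) | p), 0
5. ~[]<>((~p -> r) | p), 0
6. r, 0
7. (~p -> r) | p, 1
8. p, 1
9. ~<>((~p -> r) | p), 2
10. ~((~p -> r) | p), 2
11. ~(~p -> r), 2
12. ~p, 2
13. ~r, 2
Accessibility: 0R0, 0R1, 0R2, 1R1, 2R2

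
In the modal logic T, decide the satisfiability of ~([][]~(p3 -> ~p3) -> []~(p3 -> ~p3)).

No, unsatisfiable

1. ~([][]~(p3 -> ~p3) -> []~(p3 -> ~p3)), w0
2. [][]~(p3 -> ~p3), w0
3. ~[]~(p3 -> ~p3), w0
4. []~(p3 -> ~p3), w0
5. ~(p3 -> ~p3), w0
6. p3, w0
7. p3 -> ~p3, w1
8. []~(p3 -> ~p3), w1
9. ~(p3 -> ~p3), w1
10. p3, w1
11. ~p3, w1
Accessibility: w0Rw0, w0Rw1, w1Rw1
Branch closes: p3 and ~p3 both at w1.
(One branch shown.) All branches close.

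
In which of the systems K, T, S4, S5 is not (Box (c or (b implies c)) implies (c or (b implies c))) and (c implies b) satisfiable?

K

K-tableau for the formula:
1. not (Box (c or (b implies c)) implies (c or (b implies c))) and (c implies b), 0
2. not (Box (c or (b implies c)) implies (c or (b implies c))), 0
3. c implies b, 0
4. Box (c or (b implies c)), 0
5. not (c or (b implies c)), 0
6. not c, 0
7. not (b implies c), 0
8. b, 0
Complete open branch: satisfiable in K.
T-tableau for the formula:
1. not (Box (c or (b implies c)) implies (c or (b implies c))) and (c implies b), 0
2. not (Box (c or (b implies c)) implies (c or (b implies c))), 0
3. c implies b, 0
4. Box (c or (b implies c)), 0
5. not (c or (b implies c)), 0
6. not c, 0
7. not (b implies c), 0
8. b, 0
9. c or (b implies c), 0
10. b implies c, 0
11. c, 0
Accessibility: 0R0
Branch closes: c and not c both at 0.
Every branch closes (one shown): unsatisfiable in T, hence also in S4, S5 (every S4/S5-frame is a T-frame).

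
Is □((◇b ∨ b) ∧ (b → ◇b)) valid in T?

Tableau for the negation ¬□((◇b ∨ b) ∧ (b → ◇b)):
1. ¬□((◇b ∨ b) ∧ (b → ◇b)), w0
2. ¬((◇b ∨ b) ∧ (b → ◇b)), w1   [¬□-rule on 1: fresh world w1, w0Rw1]
3. ¬(◇b ∨ b), w1   [¬∧-rule on 2 (branches; this branch)]
4. ¬◇b, w1   [¬∨-rule on 3]
5. ¬b, w1   [¬∨-rule on 3]
Accessibility: w0Rw0, w0Rw1, w1Rw1
The negation has an open branch (countermodel exists).

Invalid (countermodel exists)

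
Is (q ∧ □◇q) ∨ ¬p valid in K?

Tableau for the negation ¬((q ∧ □◇q) ∨ ¬p):
1. ¬((q ∧ □◇q) ∨ ¬p), u
2. ¬(q ∧ □◇q), u   [¬∨-rule on 1]
3. p, u   [¬∨-rule on 1]
4. ¬□◇q, u   [¬∧-rule on 2 (branches; this branch)]
5. ¬◇q, v   [¬□-rule on 4: fresh world v, uRv]
Accessibility: uRv
The negation has an open branch (countermodel exists).

Not valid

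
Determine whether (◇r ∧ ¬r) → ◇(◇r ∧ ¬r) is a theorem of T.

Tableau for the negation ¬((◇r ∧ ¬r) → ◇(◇r ∧ ¬r)):
1. ¬((◇r ∧ ¬r) → ◇(◇r ∧ ¬r)), u
2. ◇r ∧ ¬r, u
3. ¬◇(◇r ∧ ¬r), u
4. ◇r, u
5. ¬r, u
6. ¬(◇r ∧ ¬r), u
7. ¬◇r, u
8. r, v
9. ¬(◇r ∧ ¬r), v
10. ¬r, v
Accessibility: uRu, uRv, vRv
Branch closes: r and ¬r both at v.
All branches of the negation close; one closing branch shown above.

Yes, valid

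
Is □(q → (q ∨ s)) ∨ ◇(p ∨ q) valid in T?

Valid

Tableau for the negation ¬(□(q → (q ∨ s)) ∨ ◇(p ∨ q)):
1. ¬(□(q → (q ∨ s)) ∨ ◇(p ∨ q)), u
2. ¬□(q → (q ∨ s)), u
3. ¬◇(p ∨ q), u
4. ¬(p ∨ q), u
5. ¬p, u
6. ¬q, u
7. ¬(q → (q ∨ s)), v
8. q, v
9. ¬(q ∨ s), v
10. ¬q, v
11. ¬s, v
Accessibility: uRu, uRv, vRv
Branch closes: q and ¬q both at v.
Every branch of the negation's tableau closes; the branch above is one of them.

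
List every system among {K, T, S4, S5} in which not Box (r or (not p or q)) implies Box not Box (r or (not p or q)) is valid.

S5

S5-tableau for the negation not (not Box (r or (not p or q)) implies Box not Box (r or (not p or q))):
1. not (not Box (r or (not p or q)) implies Box not Box (r or (not p or q))), w0
2. not Box (r or (not p or q)), w0
3. not Box not Box (r or (not p or q)), w0
4. not (r or (not p or q)), w1
5. not r, w1
6. not (not p or q), w1
7. p, w1
8. not q, w1
9. Box (r or (not p or q)), w2
10. r or (not p or q), w0
11. r or (not p or q), w1
12. r or (not p or q), w2
13. not p or q, w0
14. not p or q, w1
15. not p or q, w2
16. q, w0
17. q, w1
Accessibility: w0Rw0, w0Rw1, w0Rw2, w1Rw0, w1Rw1, w1Rw2, w2Rw0, w2Rw1, w2Rw2
Branch closes: q and not q both at w1.
Every branch closes (one shown): valid in S5.
S4-tableau for the negation not (not Box (r or (not p or q)) implies Box not Box (r or (not p or q))):
1. not (not Box (r or (not p or q)) implies Box not Box (r or (not p or q))), w0
2. not Box (r or (not p or q)), w0
3. not Box not Box (r or (not p or q)), w0
4. not (r or (not p or q)), w1
5. not r, w1
6. not (not p or q), w1
7. p, w1
8. not q, w1
9. Box (r or (not p or q)), w2
10. r or (not p or q), w2
11. not p or q, w2
12. q, w2
Accessibility: w0Rw0, w0Rw1, w0Rw2, w1Rw1, w2Rw2
Complete open branch: countermodel on an S4-frame, so not valid in S4, nor in K, T (the same frame is also a K-frame and a T-frame).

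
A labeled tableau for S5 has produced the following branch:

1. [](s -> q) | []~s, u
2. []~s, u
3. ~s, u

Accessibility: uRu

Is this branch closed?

Not closed

There is no literal clash: for every atom and world, at most one sign appears.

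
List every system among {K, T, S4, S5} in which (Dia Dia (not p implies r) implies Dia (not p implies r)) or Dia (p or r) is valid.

S4, S5

T-tableau for the negation not ((Dia Dia (not p implies r) implies Dia (not p implies r)) or Dia (p or r)):
1. not ((Dia Dia (not p implies r) implies Dia (not p implies r)) or Dia (p or r)), u
2. not (Dia Dia (not p implies r) implies Dia (not p implies r)), u   [neg-or-rule on 1]
3. not Dia (p or r), u   [neg-or-rule on 1]
4. Dia Dia (not p implies r), u   [neg-implies-rule on 2]
5. not Dia (not p implies r), u   [neg-implies-rule on 2]
6. not (p or r), u   [neg-Dia-rule on 3 via uRu]
7. not p, u   [neg-or-rule on 6]
8. not r, u   [neg-or-rule on 6]
9. not (not p implies r), u   [neg-Dia-rule on 5 via uRu]
10. Dia (not p implies r), v   [Dia-rule on 4: fresh world v, uRv]
11. not (p or r), v   [neg-Dia-rule on 3 via uRv]
12. not p, v   [neg-or-rule on 11]
13. not r, v   [neg-or-rule on 11]
14. not (not p implies r), v   [neg-Dia-rule on 5 via uRv]
15. not p implies r, w   [Dia-rule on 10: fresh world w, vRw]
16. r, w   [implies-rule on 15 (branches; this branch)]
Accessibility: uRu, uRv, vRv, vRw, wRw
Complete open branch: countermodel on a T-frame, so not valid in T, nor in K (the same frame is also a K-frame).
S4-tableau for the negation not ((Dia Dia (not p implies r) implies Dia (not p implies r)) or Dia (p or r)):
1. not ((Dia Dia (not p implies r) implies Dia (not p implies r)) or Dia (p or r)), u
2. not (Dia Dia (not p implies r) implies Dia (not p implies r)), u   [neg-or-rule on 1]
3. not Dia (p or r), u   [neg-or-rule on 1]
4. Dia Dia (not p implies r), u   [neg-implies-rule on 2]
5. not Dia (not p implies r), u   [neg-implies-rule on 2]
6. not (p or r), u   [neg-Dia-rule on 3 via uRu]
7. not p, u   [neg-or-rule on 6]
8. not r, u   [neg-or-rule on 6]
9. not (not p implies r), u   [neg-Dia-rule on 5 via uRu]
10. Dia (not p implies r), v   [Dia-rule on 4: fresh world v, uRv]
11. not (p or r), v   [neg-Dia-rule on 3 via uRv]
12. not p, v   [neg-or-rule on 11]
13. not r, v   [neg-or-rule on 11]
14. not (not p implies r), v   [neg-Dia-rule on 5 via uRv]
15. not p implies r, w   [Dia-rule on 10: fresh world w, vRw]
16. not (p or r), w   [neg-Dia-rule on 3 via uRw]
17. not p, w   [neg-or-rule on 16]
18. not r, w   [neg-or-rule on 16]
19. not (not p implies r), w   [neg-Dia-rule on 5 via uRw]
20. r, w   [implies-rule on 15 (branches; this branch)]
Accessibility: uRu, uRv, uRw, vRv, vRw, wRw
Branch closes: r and not r both at w.
Every branch closes (one shown): valid in S4, hence also in S5 (every theorem of S4 is a theorem of S5).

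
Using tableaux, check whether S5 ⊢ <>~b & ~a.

Tableau for the negation ~(<>~b & ~a):
1. ~(<>~b & ~a), u
2. a, u   [~&-rule on 1 (branches; this branch)]
Accessibility: uRu
The negation has an open branch (countermodel exists).

Invalid (countermodel exists)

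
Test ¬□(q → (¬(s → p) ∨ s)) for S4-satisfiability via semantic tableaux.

1. ¬□(q → (¬(s → p) ∨ s)), u
2. ¬(q → (¬(s → p) ∨ s)), v   [¬□-rule on 1: fresh world v, uRv]
3. q, v   [¬→-rule on 2]
4. ¬(¬(s → p) ∨ s), v   [¬→-rule on 2]
5. s → p, v   [¬∨-rule on 4]
6. ¬s, v   [¬∨-rule on 4]
7. p, v   [→-rule on 5 (branches; this branch)]
Accessibility: uRu, uRv, vRv

Satisfiable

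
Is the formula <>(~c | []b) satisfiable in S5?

1. <>(~c | []b), 0
2. ~c | []b, 1
3. []b, 1
4. b, 0
5. b, 1
Accessibility: 0R0, 0R1, 1R0, 1R1

Satisfiable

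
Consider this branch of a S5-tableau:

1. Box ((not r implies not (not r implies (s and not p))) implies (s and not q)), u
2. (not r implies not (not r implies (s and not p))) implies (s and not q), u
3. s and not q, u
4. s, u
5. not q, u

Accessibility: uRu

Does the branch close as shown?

No, open

There is no literal clash: for every atom and world, at most one sign appears.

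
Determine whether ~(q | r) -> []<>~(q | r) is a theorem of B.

Tableau for the negation ~(~(q | r) -> []<>~(q | r)):
1. ~(~(q | r) -> []<>~(q | r)), 0
2. ~(q | r), 0
3. ~[]<>~(q | r), 0
4. ~q, 0
5. ~r, 0
6. ~<>~(q | r), 1
7. q | r, 0
8. q | r, 1
9. r, 0
Accessibility: 0R0, 0R1, 1R0, 1R1
Branch closes: r and ~r both at 0.
Every branch of the negation's tableau closes; the branch above is one of them.

Valid in B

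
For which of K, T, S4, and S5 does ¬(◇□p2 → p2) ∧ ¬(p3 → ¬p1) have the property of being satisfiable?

S5-tableau for the formula:
1. ¬(◇□p2 → p2) ∧ ¬(p3 → ¬p1), w0
2. ¬(◇□p2 → p2), w0
3. ¬(p3 → ¬p1), w0
4. ◇□p2, w0
5. ¬p2, w0
6. p3, w0
7. p1, w0
8. □p2, w1
9. p2, w0
Accessibility: w0Rw0, w0Rw1, w1Rw0, w1Rw1
Branch closes: p2 and ¬p2 both at w0.
Every branch closes (one shown): unsatisfiable in S5.
S4-tableau for the formula:
1. ¬(◇□p2 → p2) ∧ ¬(p3 → ¬p1), w0
2. ¬(◇□p2 → p2), w0
3. ¬(p3 → ¬p1), w0
4. ◇□p2, w0
5. ¬p2, w0
6. p3, w0
7. p1, w0
8. □p2, w1
9. p2, w1
Accessibility: w0Rw0, w0Rw1, w1Rw1
Complete open branch: satisfiable in S4, hence also in K, T (this S4-model is also a K-model and a T-model).

K, T, S4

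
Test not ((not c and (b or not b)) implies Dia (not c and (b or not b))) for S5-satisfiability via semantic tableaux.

Unsatisfiable (every branch closes)

1. not ((not c and (b or not b)) implies Dia (not c and (b or not b))), 0
2. not c and (b or not b), 0
3. not Dia (not c and (b or not b)), 0
4. not c, 0
5. b or not b, 0
6. not (not c and (b or not b)), 0
7. not b, 0
8. not (b or not b), 0
9. b, 0
Accessibility: 0R0
Branch closes: b and not b both at 0.
(One branch shown.) All branches close.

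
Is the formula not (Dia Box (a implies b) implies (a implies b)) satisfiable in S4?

1. not (Dia Box (a implies b) implies (a implies b)), w0
2. Dia Box (a implies b), w0   [neg-implies-rule on 1]
3. not (a implies b), w0   [neg-implies-rule on 1]
4. a, w0   [neg-implies-rule on 3]
5. not b, w0   [neg-implies-rule on 3]
6. Box (a implies b), w1   [Dia-rule on 2: fresh world w1, w0Rw1]
7. a implies b, w1   [Box-rule on 6 via w1Rw1]
8. b, w1   [implies-rule on 7 (branches; this branch)]
Accessibility: w0Rw0, w0Rw1, w1Rw1

Satisfiable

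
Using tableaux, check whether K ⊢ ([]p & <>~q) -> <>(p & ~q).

Valid in K

Tableau for the negation ~(([]p & <>~q) -> <>(p & ~q)):
1. ~(([]p & <>~q) -> <>(p & ~q)), 0
2. []p & <>~q, 0   [~->-rule on 1]
3. ~<>(p & ~q), 0   [~->-rule on 1]
4. []p, 0   [&-rule on 2]
5. <>~q, 0   [&-rule on 2]
6. ~q, 1   [<>-rule on 5: fresh world 1, 0R1]
7. ~(p & ~q), 1   [~<>-rule on 3 via 0R1]
8. p, 1   [[]-rule on 4 via 0R1]
9. q, 1   [~&-rule on 7 (branches; this branch)]
Accessibility: 0R1
Branch closes: q and ~q both at 1.
Every branch of the negation's tableau closes; the branch above is one of them.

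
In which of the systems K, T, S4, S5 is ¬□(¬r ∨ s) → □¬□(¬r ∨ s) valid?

S5

S4-tableau for the negation ¬(¬□(¬r ∨ s) → □¬□(¬r ∨ s)):
1. ¬(¬□(¬r ∨ s) → □¬□(¬r ∨ s)), w0
2. ¬□(¬r ∨ s), w0   [¬→-rule on 1]
3. ¬□¬□(¬r ∨ s), w0   [¬→-rule on 1]
4. ¬(¬r ∨ s), w1   [¬□-rule on 2: fresh world w1, w0Rw1]
5. r, w1   [¬∨-rule on 4]
6. ¬s, w1   [¬∨-rule on 4]
7. □(¬r ∨ s), w2   [¬□-rule on 3: fresh world w2, w0Rw2]
8. ¬r ∨ s, w2   [□-rule on 7 via w2Rw2]
9. s, w2   [∨-rule on 8 (branches; this branch)]
Accessibility: w0Rw0, w0Rw1, w0Rw2, w1Rw1, w2Rw2
Complete open branch: countermodel on an S4-frame, so not valid in S4, nor in K, T (the same frame is also a K-frame and a T-frame).
S5-tableau for the negation ¬(¬□(¬r ∨ s) → □¬□(¬r ∨ s)):
1. ¬(¬□(¬r ∨ s) → □¬□(¬r ∨ s)), w0
2. ¬□(¬r ∨ s), w0   [¬→-rule on 1]
3. ¬□¬□(¬r ∨ s), w0   [¬→-rule on 1]
4. ¬(¬r ∨ s), w1   [¬□-rule on 2: fresh world w1, w0Rw1]
5. r, w1   [¬∨-rule on 4]
6. ¬s, w1   [¬∨-rule on 4]
7. □(¬r ∨ s), w2   [¬□-rule on 3: fresh world w2, w0Rw2]
8. ¬r ∨ s, w0   [□-rule on 7 via w2Rw0]
9. ¬r ∨ s, w1   [□-rule on 7 via w2Rw1]
10. ¬r ∨ s, w2   [□-rule on 7 via w2Rw2]
11. s, w0   [∨-rule on 8 (branches; this branch)]
12. s, w1   [∨-rule on 9 (branches; this branch)]
Accessibility: w0Rw0, w0Rw1, w0Rw2, w1Rw0, w1Rw1, w1Rw2, w2Rw0, w2Rw1, w2Rw2
Branch closes: s and ¬s both at w1.
Every branch closes (one shown): valid in S5.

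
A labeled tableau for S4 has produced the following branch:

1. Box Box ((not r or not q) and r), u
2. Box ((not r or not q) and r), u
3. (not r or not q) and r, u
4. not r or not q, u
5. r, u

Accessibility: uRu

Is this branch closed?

Not closed

No world carries both an atom and its negation.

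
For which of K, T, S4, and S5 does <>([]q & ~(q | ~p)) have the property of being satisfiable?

T-tableau for the formula:
1. <>([]q & ~(q | ~p)), w0
2. []q & ~(q | ~p), w1
3. []q, w1
4. ~(q | ~p), w1
5. ~q, w1
6. p, w1
7. q, w1
Accessibility: w0Rw0, w0Rw1, w1Rw1
Branch closes: q and ~q both at w1.
Every branch closes (one shown): unsatisfiable in T, hence also in S4, S5 (every S4/S5-frame is a T-frame).
K-tableau for the formula:
1. <>([]q & ~(q | ~p)), w0
2. []q & ~(q | ~p), w1
3. []q, w1
4. ~(q | ~p), w1
5. ~q, w1
6. p, w1
Accessibility: w0Rw1
Complete open branch: satisfiable in K.

K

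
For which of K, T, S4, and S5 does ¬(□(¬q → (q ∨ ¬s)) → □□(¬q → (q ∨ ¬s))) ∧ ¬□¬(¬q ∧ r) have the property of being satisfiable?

T-tableau for the formula:
1. ¬(□(¬q → (q ∨ ¬s)) → □□(¬q → (q ∨ ¬s))) ∧ ¬□¬(¬q ∧ r), 0
2. ¬(□(¬q → (q ∨ ¬s)) → □□(¬q → (q ∨ ¬s))), 0
3. ¬□¬(¬q ∧ r), 0
4. □(¬q → (q ∨ ¬s)), 0
5. ¬□□(¬q → (q ∨ ¬s)), 0
6. ¬q → (q ∨ ¬s), 0
7. q ∨ ¬s, 0
8. ¬s, 0
9. ¬q ∧ r, 1
10. ¬q, 1
11. r, 1
12. ¬q → (q ∨ ¬s), 1
13. q ∨ ¬s, 1
14. ¬s, 1
15. ¬□(¬q → (q ∨ ¬s)), 2
16. ¬q → (q ∨ ¬s), 2
17. q ∨ ¬s, 2
18. ¬s, 2
19. ¬(¬q → (q ∨ ¬s)), 3
20. ¬q, 3
21. ¬(q ∨ ¬s), 3
22. s, 3
Accessibility: 0R0, 0R1, 0R2, 1R1, 2R2, 2R3, 3R3
Complete open branch: satisfiable in T, hence also in K (this T-model is also a K-model).
S4-tableau for the formula:
1. ¬(□(¬q → (q ∨ ¬s)) → □□(¬q → (q ∨ ¬s))) ∧ ¬□¬(¬q ∧ r), 0
2. ¬(□(¬q → (q ∨ ¬s)) → □□(¬q → (q ∨ ¬s))), 0
3. ¬□¬(¬q ∧ r), 0
4. □(¬q → (q ∨ ¬s)), 0
5. ¬□□(¬q → (q ∨ ¬s)), 0
6. ¬q → (q ∨ ¬s), 0
7. q ∨ ¬s, 0
8. ¬s, 0
9. ¬q ∧ r, 1
10. ¬q, 1
11. r, 1
12. ¬q → (q ∨ ¬s), 1
13. q ∨ ¬s, 1
14. ¬s, 1
15. ¬□(¬q → (q ∨ ¬s)), 2
16. ¬q → (q ∨ ¬s), 2
17. q ∨ ¬s, 2
18. ¬s, 2
19. ¬(¬q → (q ∨ ¬s)), 3
20. ¬q, 3
21. ¬(q ∨ ¬s), 3
22. s, 3
23. ¬q → (q ∨ ¬s), 3
24. q ∨ ¬s, 3
25. ¬s, 3
Accessibility: 0R0, 0R1, 0R2, 0R3, 1R1, 2R2, 2R3, 3R3
Branch closes: s and ¬s both at 3.
Every branch closes (one shown): unsatisfiable in S4, hence also in S5 (every S5-frame is an S4-frame).

K, T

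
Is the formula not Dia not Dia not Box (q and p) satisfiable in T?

Satisfiable

1. not Dia not Dia not Box (q and p), 0
2. Dia not Box (q and p), 0   [neg-Dia-rule on 1 via 0R0]
3. not Box (q and p), 1   [Dia-rule on 2: fresh world 1, 0R1]
4. Dia not Box (q and p), 1   [neg-Dia-rule on 1 via 0R1]
5. not (q and p), 2   [neg-Box-rule on 3: fresh world 2, 1R2]
6. not p, 2   [neg-and-rule on 5 (branches; this branch)]
7. not Box (q and p), 3   [Dia-rule on 4: fresh world 3, 1R3]
8. not (q and p), 4   [neg-Box-rule on 7: fresh world 4, 3R4]
9. not p, 4   [neg-and-rule on 8 (branches; this branch)]
Accessibility: 0R0, 0R1, 1R1, 1R2, 1R3, 2R2, 3R3, 3R4, 4R4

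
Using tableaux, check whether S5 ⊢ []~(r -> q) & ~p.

Tableau for the negation ~([]~(r -> q) & ~p):
1. ~([]~(r -> q) & ~p), 0
2. p, 0
Accessibility: 0R0
The negation has an open branch (countermodel exists).

Not valid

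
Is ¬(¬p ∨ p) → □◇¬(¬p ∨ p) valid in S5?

Yes, valid

Tableau for the negation ¬(¬(¬p ∨ p) → □◇¬(¬p ∨ p)):
1. ¬(¬(¬p ∨ p) → □◇¬(¬p ∨ p)), 0
2. ¬(¬p ∨ p), 0
3. ¬□◇¬(¬p ∨ p), 0
4. p, 0
5. ¬p, 0
Accessibility: 0R0
Branch closes: p and ¬p both at 0.
Every branch of the negation's tableau closes; the branch above is one of them.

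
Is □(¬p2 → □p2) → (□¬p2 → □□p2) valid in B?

Tableau for the negation ¬(□(¬p2 → □p2) → (□¬p2 → □□p2)):
1. ¬(□(¬p2 → □p2) → (□¬p2 → □□p2)), u
2. □(¬p2 → □p2), u
3. ¬(□¬p2 → □□p2), u
4. □¬p2, u
5. ¬□□p2, u
6. ¬p2 → □p2, u
7. ¬p2, u
8. □p2, u
9. p2, u
Accessibility: uRu
Branch closes: p2 and ¬p2 both at u.
All branches of the negation close; one closing branch shown above.

Valid in B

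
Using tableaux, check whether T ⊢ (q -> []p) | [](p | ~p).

Tableau for the negation ~((q -> []p) | [](p | ~p)):
1. ~((q -> []p) | [](p | ~p)), 0
2. ~(q -> []p), 0
3. ~[](p | ~p), 0
4. q, 0
5. ~[]p, 0
6. ~(p | ~p), 1
7. ~p, 1
8. p, 1
Accessibility: 0R0, 0R1, 1R1
Branch closes: p and ~p both at 1.
Every branch of the negation's tableau closes; the branch above is one of them.

Valid in T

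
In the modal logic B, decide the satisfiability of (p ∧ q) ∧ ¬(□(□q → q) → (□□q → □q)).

1. (p ∧ q) ∧ ¬(□(□q → q) → (□□q → □q)), u
2. p ∧ q, u
3. ¬(□(□q → q) → (□□q → □q)), u
4. p, u
5. q, u
6. □(□q → q), u
7. ¬(□□q → □q), u
8. □□q, u
9. ¬□q, u
10. □q → q, u
11. □q, u
12. ¬q, v
13. □q → q, v
14. □q, v
15. q, v
Accessibility: uRu, uRv, vRu, vRv
Branch closes: q and ¬q both at v.
All branches of the tableau close; one closing branch shown above.

Unsatisfiable (every branch closes)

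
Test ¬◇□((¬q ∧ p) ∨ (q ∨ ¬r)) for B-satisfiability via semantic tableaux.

Satisfiable (open branch found)

1. ¬◇□((¬q ∧ p) ∨ (q ∨ ¬r)), w0
2. ¬□((¬q ∧ p) ∨ (q ∨ ¬r)), w0
3. ¬((¬q ∧ p) ∨ (q ∨ ¬r)), w1
4. ¬(¬q ∧ p), w1
5. ¬(q ∨ ¬r), w1
6. ¬q, w1
7. r, w1
8. ¬□((¬q ∧ p) ∨ (q ∨ ¬r)), w1
9. ¬p, w1
10. ¬((¬q ∧ p) ∨ (q ∨ ¬r)), w2
11. ¬(¬q ∧ p), w2
12. ¬(q ∨ ¬r), w2
13. ¬q, w2
14. r, w2
15. ¬p, w2
Accessibility: w0Rw0, w0Rw1, w1Rw0, w1Rw1, w1Rw2, w2Rw1, w2Rw2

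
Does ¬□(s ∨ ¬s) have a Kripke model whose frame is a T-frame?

Unsatisfiable

1. ¬□(s ∨ ¬s), 0
2. ¬(s ∨ ¬s), 1   [¬□-rule on 1: fresh world 1, 0R1]
3. ¬s, 1   [¬∨-rule on 2]
4. s, 1   [¬∨-rule on 2]
Accessibility: 0R0, 0R1, 1R1
Branch closes: s and ¬s both at 1.
All branches of the tableau close; one closing branch shown above.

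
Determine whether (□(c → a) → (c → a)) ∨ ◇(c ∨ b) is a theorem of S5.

Tableau for the negation ¬((□(c → a) → (c → a)) ∨ ◇(c ∨ b)):
1. ¬((□(c → a) → (c → a)) ∨ ◇(c ∨ b)), 0
2. ¬(□(c → a) → (c → a)), 0
3. ¬◇(c ∨ b), 0
4. □(c → a), 0
5. ¬(c → a), 0
6. c, 0
7. ¬a, 0
8. ¬(c ∨ b), 0
9. ¬c, 0
10. ¬b, 0
Accessibility: 0R0
Branch closes: c and ¬c both at 0.
All branches of the negation close; one closing branch shown above.

Valid in S5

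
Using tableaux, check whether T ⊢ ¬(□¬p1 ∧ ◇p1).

Yes, valid

Tableau for the negation □¬p1 ∧ ◇p1:
1. □¬p1 ∧ ◇p1, u
2. □¬p1, u
3. ◇p1, u
4. ¬p1, u
5. p1, v
6. ¬p1, v
Accessibility: uRu, uRv, vRv
Branch closes: p1 and ¬p1 both at v.
Every branch of the negation's tableau closes; the branch above is one of them.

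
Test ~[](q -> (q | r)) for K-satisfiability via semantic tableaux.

Unsatisfiable (every branch closes)

1. ~[](q -> (q | r)), u
2. ~(q -> (q | r)), v   [~[]-rule on 1: fresh world v, uRv]
3. q, v   [~->-rule on 2]
4. ~(q | r), v   [~->-rule on 2]
5. ~q, v   [~|-rule on 4]
6. ~r, v   [~|-rule on 4]
Accessibility: uRv
Branch closes: q and ~q both at v.
Every branch closes; the branch above is one of them.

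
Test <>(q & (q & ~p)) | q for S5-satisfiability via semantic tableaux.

1. <>(q & (q & ~p)) | q, u
2. q, u   [|-rule on 1 (branches; this branch)]
Accessibility: uRu

Yes, satisfiable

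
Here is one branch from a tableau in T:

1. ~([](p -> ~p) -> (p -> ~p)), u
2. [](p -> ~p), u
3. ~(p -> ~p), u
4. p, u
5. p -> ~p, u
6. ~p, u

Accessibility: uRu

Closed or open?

Closed

Both p and ~p appear at u.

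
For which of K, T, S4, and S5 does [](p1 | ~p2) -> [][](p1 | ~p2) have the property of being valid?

S4, S5

S4-tableau for the negation ~([](p1 | ~p2) -> [][](p1 | ~p2)):
1. ~([](p1 | ~p2) -> [][](p1 | ~p2)), u
2. [](p1 | ~p2), u
3. ~[][](p1 | ~p2), u
4. p1 | ~p2, u
5. ~p2, u
6. ~[](p1 | ~p2), v
7. p1 | ~p2, v
8. ~p2, v
9. ~(p1 | ~p2), w
10. ~p1, w
11. p2, w
12. p1 | ~p2, w
13. ~p2, w
Accessibility: uRu, uRv, uRw, vRv, vRw, wRw
Branch closes: p2 and ~p2 both at w.
Every branch closes (one shown): valid in S4, hence also in S5 (every theorem of S4 is a theorem of S5).
T-tableau for the negation ~([](p1 | ~p2) -> [][](p1 | ~p2)):
1. ~([](p1 | ~p2) -> [][](p1 | ~p2)), u
2. [](p1 | ~p2), u
3. ~[][](p1 | ~p2), u
4. p1 | ~p2, u
5. ~p2, u
6. ~[](p1 | ~p2), v
7. p1 | ~p2, v
8. ~p2, v
9. ~(p1 | ~p2), w
10. ~p1, w
11. p2, w
Accessibility: uRu, uRv, vRv, vRw, wRw
Complete open branch: countermodel on a T-frame, so not valid in T, nor in K (the same frame is also a K-frame).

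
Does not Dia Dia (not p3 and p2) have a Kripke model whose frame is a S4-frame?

1. not Dia Dia (not p3 and p2), w0
2. not Dia (not p3 and p2), w0
3. not (not p3 and p2), w0
4. not p2, w0
Accessibility: w0Rw0

Yes, satisfiable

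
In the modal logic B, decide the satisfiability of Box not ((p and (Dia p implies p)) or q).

1. Box not ((p and (Dia p implies p)) or q), w0
2. not ((p and (Dia p implies p)) or q), w0
3. not (p and (Dia p implies p)), w0
4. not q, w0
5. not p, w0
Accessibility: w0Rw0

Yes, satisfiable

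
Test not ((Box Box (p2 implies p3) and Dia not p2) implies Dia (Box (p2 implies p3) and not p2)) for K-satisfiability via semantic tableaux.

No, unsatisfiable

1. not ((Box Box (p2 implies p3) and Dia not p2) implies Dia (Box (p2 implies p3) and not p2)), 0
2. Box Box (p2 implies p3) and Dia not p2, 0   [neg-implies-rule on 1]
3. not Dia (Box (p2 implies p3) and not p2), 0   [neg-implies-rule on 1]
4. Box Box (p2 implies p3), 0   [and-rule on 2]
5. Dia not p2, 0   [and-rule on 2]
6. not p2, 1   [Dia-rule on 5: fresh world 1, 0R1]
7. not (Box (p2 implies p3) and not p2), 1   [neg-Dia-rule on 3 via 0R1]
8. Box (p2 implies p3), 1   [Box-rule on 4 via 0R1]
9. not Box (p2 implies p3), 1   [neg-and-rule on 7 (branches; this branch)]
10. not (p2 implies p3), 2   [neg-Box-rule on 9: fresh world 2, 1R2]
11. p2, 2   [neg-implies-rule on 10]
12. not p3, 2   [neg-implies-rule on 10]
13. p2 implies p3, 2   [Box-rule on 8 via 1R2]
14. p3, 2   [implies-rule on 13 (branches; this branch)]
Accessibility: 0R1, 1R2
Branch closes: p3 and not p3 both at 2.
Every branch closes; the branch above is one of them.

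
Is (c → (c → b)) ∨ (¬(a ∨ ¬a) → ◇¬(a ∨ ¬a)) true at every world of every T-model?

Tableau for the negation ¬((c → (c → b)) ∨ (¬(a ∨ ¬a) → ◇¬(a ∨ ¬a))):
1. ¬((c → (c → b)) ∨ (¬(a ∨ ¬a) → ◇¬(a ∨ ¬a))), w0
2. ¬(c → (c → b)), w0
3. ¬(¬(a ∨ ¬a) → ◇¬(a ∨ ¬a)), w0
4. c, w0
5. ¬(c → b), w0
6. ¬(a ∨ ¬a), w0
7. ¬◇¬(a ∨ ¬a), w0
8. ¬b, w0
9. ¬a, w0
10. a, w0
Accessibility: w0Rw0
Branch closes: a and ¬a both at w0.
All branches of the negation close; one closing branch shown above.

Yes, valid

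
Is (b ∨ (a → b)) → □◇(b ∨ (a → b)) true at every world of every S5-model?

Tableau for the negation ¬((b ∨ (a → b)) → □◇(b ∨ (a → b))):
1. ¬((b ∨ (a → b)) → □◇(b ∨ (a → b))), u
2. b ∨ (a → b), u   [¬→-rule on 1]
3. ¬□◇(b ∨ (a → b)), u   [¬→-rule on 1]
4. a → b, u   [∨-rule on 2 (branches; this branch)]
5. ¬a, u   [→-rule on 4 (branches; this branch)]
6. ¬◇(b ∨ (a → b)), v   [¬□-rule on 3: fresh world v, uRv]
7. ¬(b ∨ (a → b)), u   [¬◇-rule on 6 via vRu]
8. ¬b, u   [¬∨-rule on 7]
9. ¬(a → b), u   [¬∨-rule on 7]
10. a, u   [¬→-rule on 9]
Accessibility: uRu, uRv, vRu, vRv
Branch closes: a and ¬a both at u.
All branches of the negation close; one closing branch shown above.

Valid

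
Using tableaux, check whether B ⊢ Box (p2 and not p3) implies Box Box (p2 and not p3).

Tableau for the negation not (Box (p2 and not p3) implies Box Box (p2 and not p3)):
1. not (Box (p2 and not p3) implies Box Box (p2 and not p3)), u
2. Box (p2 and not p3), u
3. not Box Box (p2 and not p3), u
4. p2 and not p3, u
5. p2, u
6. not p3, u
7. not Box (p2 and not p3), v
8. p2 and not p3, v
9. p2, v
10. not p3, v
11. not (p2 and not p3), w
12. p3, w
Accessibility: uRu, uRv, vRu, vRv, vRw, wRv, wRw
The negation has an open branch (countermodel exists).

No, not valid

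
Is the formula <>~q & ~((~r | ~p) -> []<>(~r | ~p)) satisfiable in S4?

1. <>~q & ~((~r | ~p) -> []<>(~r | ~p)), w0
2. <>~q, w0   [&-rule on 1]
3. ~((~r | ~p) -> []<>(~r | ~p)), w0   [&-rule on 1]
4. ~r | ~p, w0   [~->-rule on 3]
5. ~[]<>(~r | ~p), w0   [~->-rule on 3]
6. ~p, w0   [|-rule on 4 (branches; this branch)]
7. ~q, w1   [<>-rule on 2: fresh world w1, w0Rw1]
8. ~<>(~r | ~p), w2   [~[]-rule on 5: fresh world w2, w0Rw2]
9. ~(~r | ~p), w2   [~<>-rule on 8 via w2Rw2]
10. r, w2   [~|-rule on 9]
11. p, w2   [~|-rule on 9]
Accessibility: w0Rw0, w0Rw1, w0Rw2, w1Rw1, w2Rw2

Satisfiable (open branch found)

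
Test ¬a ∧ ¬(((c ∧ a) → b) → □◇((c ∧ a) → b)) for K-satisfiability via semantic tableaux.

Yes, satisfiable

1. ¬a ∧ ¬(((c ∧ a) → b) → □◇((c ∧ a) → b)), 0
2. ¬a, 0
3. ¬(((c ∧ a) → b) → □◇((c ∧ a) → b)), 0
4. (c ∧ a) → b, 0
5. ¬□◇((c ∧ a) → b), 0
6. b, 0
7. ¬◇((c ∧ a) → b), 1
Accessibility: 0R1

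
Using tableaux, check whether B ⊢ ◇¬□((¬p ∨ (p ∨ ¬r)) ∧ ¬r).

No, not valid

Tableau for the negation ¬◇¬□((¬p ∨ (p ∨ ¬r)) ∧ ¬r):
1. ¬◇¬□((¬p ∨ (p ∨ ¬r)) ∧ ¬r), w0
2. □((¬p ∨ (p ∨ ¬r)) ∧ ¬r), w0
3. (¬p ∨ (p ∨ ¬r)) ∧ ¬r, w0
4. ¬p ∨ (p ∨ ¬r), w0
5. ¬r, w0
6. p ∨ ¬r, w0
Accessibility: w0Rw0
The negation has an open branch (countermodel exists).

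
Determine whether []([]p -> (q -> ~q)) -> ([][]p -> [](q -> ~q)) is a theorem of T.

Tableau for the negation ~([]([]p -> (q -> ~q)) -> ([][]p -> [](q -> ~q))):
1. ~([]([]p -> (q -> ~q)) -> ([][]p -> [](q -> ~q))), 0
2. []([]p -> (q -> ~q)), 0   [~->-rule on 1]
3. ~([][]p -> [](q -> ~q)), 0   [~->-rule on 1]
4. [][]p, 0   [~->-rule on 3]
5. ~[](q -> ~q), 0   [~->-rule on 3]
6. []p -> (q -> ~q), 0   [[]-rule on 2 via 0R0]
7. []p, 0   [[]-rule on 4 via 0R0]
8. p, 0   [[]-rule on 7 via 0R0]
9. ~[]p, 0   [->-rule on 6 (branches; this branch)]
10. ~(q -> ~q), 1   [~[]-rule on 5: fresh world 1, 0R1]
11. q, 1   [~->-rule on 10]
12. []p -> (q -> ~q), 1   [[]-rule on 2 via 0R1]
13. []p, 1   [[]-rule on 4 via 0R1]
14. p, 1   [[]-rule on 7 via 0R1]
15. ~[]p, 1   [->-rule on 12 (branches; this branch)]
16. ~p, 2   [~[]-rule on 9: fresh world 2, 0R2]
17. []p -> (q -> ~q), 2   [[]-rule on 2 via 0R2]
18. []p, 2   [[]-rule on 4 via 0R2]
19. p, 2   [[]-rule on 7 via 0R2]
Accessibility: 0R0, 0R1, 0R2, 1R1, 2R2
Branch closes: p and ~p both at 2.
Every branch of the negation's tableau closes; the branch above is one of them.

Valid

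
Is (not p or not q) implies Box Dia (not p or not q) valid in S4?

Invalid (countermodel exists)

Tableau for the negation not ((not p or not q) implies Box Dia (not p or not q)):
1. not ((not p or not q) implies Box Dia (not p or not q)), 0
2. not p or not q, 0
3. not Box Dia (not p or not q), 0
4. not q, 0
5. not Dia (not p or not q), 1
6. not (not p or not q), 1
7. p, 1
8. q, 1
Accessibility: 0R0, 0R1, 1R1
The negation has an open branch (countermodel exists).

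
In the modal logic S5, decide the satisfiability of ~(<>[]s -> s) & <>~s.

No, unsatisfiable

1. ~(<>[]s -> s) & <>~s, w0
2. ~(<>[]s -> s), w0   [&-rule on 1]
3. <>~s, w0   [&-rule on 1]
4. <>[]s, w0   [~->-rule on 2]
5. ~s, w0   [~->-rule on 2]
6. ~s, w1   [<>-rule on 3: fresh world w1, w0Rw1]
7. []s, w2   [<>-rule on 4: fresh world w2, w0Rw2]
8. s, w0   [[]-rule on 7 via w2Rw0]
Accessibility: w0Rw0, w0Rw1, w0Rw2, w1Rw0, w1Rw1, w1Rw2, w2Rw0, w2Rw1, w2Rw2
Branch closes: s and ~s both at w0.
(One branch shown.) All branches close.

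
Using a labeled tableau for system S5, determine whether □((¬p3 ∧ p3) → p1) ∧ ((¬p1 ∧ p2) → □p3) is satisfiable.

1. □((¬p3 ∧ p3) → p1) ∧ ((¬p1 ∧ p2) → □p3), u
2. □((¬p3 ∧ p3) → p1), u
3. (¬p1 ∧ p2) → □p3, u
4. (¬p3 ∧ p3) → p1, u
5. □p3, u
6. p3, u
7. p1, u
Accessibility: uRu

Yes, satisfiable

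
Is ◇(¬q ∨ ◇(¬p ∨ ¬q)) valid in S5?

No, not valid

Tableau for the negation ¬◇(¬q ∨ ◇(¬p ∨ ¬q)):
1. ¬◇(¬q ∨ ◇(¬p ∨ ¬q)), u
2. ¬(¬q ∨ ◇(¬p ∨ ¬q)), u
3. q, u
4. ¬◇(¬p ∨ ¬q), u
5. ¬(¬p ∨ ¬q), u
6. p, u
Accessibility: uRu
The negation has an open branch (countermodel exists).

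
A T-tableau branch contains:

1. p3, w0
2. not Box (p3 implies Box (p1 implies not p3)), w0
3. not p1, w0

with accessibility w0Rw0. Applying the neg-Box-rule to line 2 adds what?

a fresh world w1 with w0Rw1, and not (p3 implies Box (p1 implies not p3)) at w1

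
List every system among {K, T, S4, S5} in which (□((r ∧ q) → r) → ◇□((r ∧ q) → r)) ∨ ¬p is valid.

T, S4, S5

K-tableau for the negation ¬((□((r ∧ q) → r) → ◇□((r ∧ q) → r)) ∨ ¬p):
1. ¬((□((r ∧ q) → r) → ◇□((r ∧ q) → r)) ∨ ¬p), w0
2. ¬(□((r ∧ q) → r) → ◇□((r ∧ q) → r)), w0   [¬∨-rule on 1]
3. p, w0   [¬∨-rule on 1]
4. □((r ∧ q) → r), w0   [¬→-rule on 2]
5. ¬◇□((r ∧ q) → r), w0   [¬→-rule on 2]
Complete open branch: countermodel on a K-frame, so not valid in K.
T-tableau for the negation ¬((□((r ∧ q) → r) → ◇□((r ∧ q) → r)) ∨ ¬p):
1. ¬((□((r ∧ q) → r) → ◇□((r ∧ q) → r)) ∨ ¬p), w0
2. ¬(□((r ∧ q) → r) → ◇□((r ∧ q) → r)), w0   [¬∨-rule on 1]
3. p, w0   [¬∨-rule on 1]
4. □((r ∧ q) → r), w0   [¬→-rule on 2]
5. ¬◇□((r ∧ q) → r), w0   [¬→-rule on 2]
6. (r ∧ q) → r, w0   [□-rule on 4 via w0Rw0]
7. ¬□((r ∧ q) → r), w0   [¬◇-rule on 5 via w0Rw0]
8. ¬(r ∧ q), w0   [→-rule on 6 (branches; this branch)]
9. ¬q, w0   [¬∧-rule on 8 (branches; this branch)]
10. ¬((r ∧ q) → r), w1   [¬□-rule on 7: fresh world w1, w0Rw1]
11. r ∧ q, w1   [¬→-rule on 10]
12. ¬r, w1   [¬→-rule on 10]
13. r, w1   [∧-rule on 11]
14. q, w1   [∧-rule on 11]
Accessibility: w0Rw0, w0Rw1, w1Rw1
Branch closes: r and ¬r both at w1.
Every branch closes (one shown): valid in T, hence also in S4, S5 (every theorem of T is a theorem of S4 and S5).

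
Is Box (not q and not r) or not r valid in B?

Tableau for the negation not (Box (not q and not r) or not r):
1. not (Box (not q and not r) or not r), 0
2. not Box (not q and not r), 0   [neg-or-rule on 1]
3. r, 0   [neg-or-rule on 1]
4. not (not q and not r), 1   [neg-Box-rule on 2: fresh world 1, 0R1]
5. r, 1   [neg-and-rule on 4 (branches; this branch)]
Accessibility: 0R0, 0R1, 1R0, 1R1
The negation has an open branch (countermodel exists).

Invalid (countermodel exists)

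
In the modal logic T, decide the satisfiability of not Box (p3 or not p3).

No, unsatisfiable

1. not Box (p3 or not p3), 0
2. not (p3 or not p3), 1   [neg-Box-rule on 1: fresh world 1, 0R1]
3. not p3, 1   [neg-or-rule on 2]
4. p3, 1   [neg-or-rule on 2]
Accessibility: 0R0, 0R1, 1R1
Branch closes: p3 and not p3 both at 1.
(One branch shown.) All branches close.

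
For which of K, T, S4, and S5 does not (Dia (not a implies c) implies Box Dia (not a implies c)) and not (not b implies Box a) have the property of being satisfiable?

K, T, S4

S4-tableau for the formula:
1. not (Dia (not a implies c) implies Box Dia (not a implies c)) and not (not b implies Box a), u
2. not (Dia (not a implies c) implies Box Dia (not a implies c)), u
3. not (not b implies Box a), u
4. Dia (not a implies c), u
5. not Box Dia (not a implies c), u
6. not b, u
7. not Box a, u
8. not a implies c, v
9. c, v
10. not Dia (not a implies c), w
11. not (not a implies c), w
12. not a, w
13. not c, w
14. not a, x
Accessibility: uRu, uRv, uRw, uRx, vRv, wRw, xRx
Complete open branch: satisfiable in S4, hence also in K, T (this S4-model is also a K-model and a T-model).
S5-tableau for the formula:
1. not (Dia (not a implies c) implies Box Dia (not a implies c)) and not (not b implies Box a), u
2. not (Dia (not a implies c) implies Box Dia (not a implies c)), u
3. not (not b implies Box a), u
4. Dia (not a implies c), u
5. not Box Dia (not a implies c), u
6. not b, u
7. not Box a, u
8. not a implies c, v
9. c, v
10. not Dia (not a implies c), w
11. not (not a implies c), u
12. not a, u
13. not c, u
14. not (not a implies c), v
15. not a, v
16. not c, v
Accessibility: uRu, uRv, uRw, vRu, vRv, vRw, wRu, wRv, wRw
Branch closes: c and not c both at v.
Every branch closes (one shown): unsatisfiable in S5.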